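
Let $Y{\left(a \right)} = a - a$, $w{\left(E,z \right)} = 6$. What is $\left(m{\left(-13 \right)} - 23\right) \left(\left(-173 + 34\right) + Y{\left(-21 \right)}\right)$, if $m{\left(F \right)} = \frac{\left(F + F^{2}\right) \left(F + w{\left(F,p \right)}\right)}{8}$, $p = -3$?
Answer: $\frac{44341}{2} \approx 22171.0$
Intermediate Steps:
$Y{\left(a \right)} = 0$
$m{\left(F \right)} = \frac{\left(6 + F\right) \left(F + F^{2}\right)}{8}$ ($m{\left(F \right)} = \frac{\left(F + F^{2}\right) \left(F + 6\right)}{8} = \left(F + F^{2}\right) \left(6 + F\right) \frac{1}{8} = \left(6 + F\right) \left(F + F^{2}\right) \frac{1}{8} = \frac{\left(6 + F\right) \left(F + F^{2}\right)}{8}$)
$\left(m{\left(-13 \right)} - 23\right) \left(\left(-173 + 34\right) + Y{\left(-21 \right)}\right) = \left(\frac{1}{8} \left(-13\right) \left(6 + \left(-13\right)^{2} + 7 \left(-13\right)\right) - 23\right) \left(\left(-173 + 34\right) + 0\right) = \left(\frac{1}{8} \left(-13\right) \left(6 + 169 - 91\right) - 23\right) \left(-139 + 0\right) = \left(\frac{1}{8} \left(-13\right) 84 - 23\right) \left(-139\right) = \left(- \frac{273}{2} - 23\right) \left(-139\right) = \left(- \frac{319}{2}\right) \left(-139\right) = \frac{44341}{2}$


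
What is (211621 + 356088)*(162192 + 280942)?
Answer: 251571160006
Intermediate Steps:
(211621 + 356088)*(162192 + 280942) = 567709*443134 = 251571160006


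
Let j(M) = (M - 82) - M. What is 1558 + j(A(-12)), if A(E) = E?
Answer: 1476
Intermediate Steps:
j(M) = -82 (j(M) = (-82 + M) - M = -82)
1558 + j(A(-12)) = 1558 - 82 = 1476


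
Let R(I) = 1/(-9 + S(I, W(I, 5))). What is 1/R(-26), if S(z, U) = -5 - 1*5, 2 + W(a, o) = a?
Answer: -19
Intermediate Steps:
W(a, o) = -2 + a
S(z, U) = -10 (S(z, U) = -5 - 5 = -10)
R(I) = -1/19 (R(I) = 1/(-9 - 10) = 1/(-19) = -1/19)
1/R(-26) = 1/(-1/19) = -19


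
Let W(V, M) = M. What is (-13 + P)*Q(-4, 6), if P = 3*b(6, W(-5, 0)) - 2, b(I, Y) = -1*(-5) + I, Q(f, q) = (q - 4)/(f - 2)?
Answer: -6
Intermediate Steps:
Q(f, q) = (-4 + q)/(-2 + f)
b(I, Y) = 5 + I
P = 31 (P = 3*(5 + 6) - 2 = 3*11 - 2 = 33 - 2 = 31)
(-13 + P)*Q(-4, 6) = (-13 + 31)*((-4 + 6)/(-2 - 4)) = 18*(2/(-6)) = 18*(-⅙*2) = 18*(-⅓) = -6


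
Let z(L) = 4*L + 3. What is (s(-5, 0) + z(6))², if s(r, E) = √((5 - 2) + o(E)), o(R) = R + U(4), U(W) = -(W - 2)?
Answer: 784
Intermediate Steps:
U(W) = 2 - W (U(W) = -(-2 + W) = 2 - W)
o(R) = -2 + R (o(R) = R + (2 - 1*4) = R + (2 - 4) = R - 2 = -2 + R)
z(L) = 3 + 4*L
s(r, E) = √(1 + E) (s(r, E) = √((5 - 2) + (-2 + E)) = √(3 + (-2 + E)) = √(1 + E))
(s(-5, 0) + z(6))² = (√(1 + 0) + (3 + 4*6))² = (√1 + (3 + 24))² = (1 + 27)² = 28² = 784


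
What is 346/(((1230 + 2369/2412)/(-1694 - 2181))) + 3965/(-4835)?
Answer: -3129525182297/2871147743 ≈ -1090.0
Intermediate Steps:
346/(((1230 + 2369/2412)/(-1694 - 2181))) + 3965/(-4835) = 346/(((1230 + 2369*(1/2412))/(-3875))) + 3965*(-1/4835) = 346/(((1230 + 2369/2412)*(-1/3875))) - 793/967 = 346/(((2969129/2412)*(-1/3875))) - 793/967 = 346/(-2969129/9346500) - 793/967 = 346*(-9346500/2969129) - 793/967 = -3233889000/2969129 - 793/967 = -3129525182297/2871147743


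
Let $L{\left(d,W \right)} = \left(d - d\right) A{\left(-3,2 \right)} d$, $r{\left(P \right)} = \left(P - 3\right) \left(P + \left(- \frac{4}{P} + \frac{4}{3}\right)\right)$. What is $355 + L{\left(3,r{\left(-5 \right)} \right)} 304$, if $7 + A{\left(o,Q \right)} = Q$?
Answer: $355$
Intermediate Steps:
$A{\left(o,Q \right)} = -7 + Q$
$r{\left(P \right)} = \left(-3 + P\right) \left(\frac{4}{3} + P - \frac{4}{P}\right)$ ($r{\left(P \right)} = \left(-3 + P\right) \left(P + \left(- \frac{4}{P} + 4 \cdot \frac{1}{3}\right)\right) = \left(-3 + P\right) \left(P + \left(- \frac{4}{P} + \frac{4}{3}\right)\right) = \left(-3 + P\right) \left(P + \left(\frac{4}{3} - \frac{4}{P}\right)\right) = \left(-3 + P\right) \left(\frac{4}{3} + P - \frac{4}{P}\right)$)
$L{\left(d,W \right)} = 0$ ($L{\left(d,W \right)} = \left(d - d\right) \left(-7 + 2\right) d = 0 \left(-5\right) d = 0 d = 0$)
$355 + L{\left(3,r{\left(-5 \right)} \right)} 304 = 355 + 0 \cdot 304 = 355 + 0 = 355$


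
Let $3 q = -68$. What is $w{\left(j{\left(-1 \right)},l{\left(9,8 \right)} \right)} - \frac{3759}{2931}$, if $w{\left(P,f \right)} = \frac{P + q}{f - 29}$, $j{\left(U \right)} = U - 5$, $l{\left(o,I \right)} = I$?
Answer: $\frac{5083}{61551} \approx 0.082582$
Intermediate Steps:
$q = - \frac{68}{3}$ ($q = \frac{1}{3} \left(-68\right) = - \frac{68}{3} \approx -22.667$)
$j{\left(U \right)} = -5 + U$
$w{\left(P,f \right)} = \frac{- \frac{68}{3} + P}{-29 + f}$ ($w{\left(P,f \right)} = \frac{P - \frac{68}{3}}{f - 29} = \frac{- \frac{68}{3} + P}{-29 + f}$)
$w{\left(j{\left(-1 \right)},l{\left(9,8 \right)} \right)} - \frac{3759}{2931} = \frac{- \frac{68}{3} - 6}{-29 + 8} - \frac{3759}{2931} = \frac{- \frac{68}{3} - 6}{-21} - 3759 \cdot \frac{1}{2931} = \left(- \frac{1}{21}\right) \left(- \frac{86}{3}\right) - \frac{1253}{977} = \frac{86}{63} - \frac{1253}{977} = \frac{5083}{61551}$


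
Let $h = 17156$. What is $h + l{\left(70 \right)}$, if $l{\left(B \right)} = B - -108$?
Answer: $17334$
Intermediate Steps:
$l{\left(B \right)} = 108 + B$ ($l{\left(B \right)} = B + 108 = 108 + B$)
$h + l{\left(70 \right)} = 17156 + \left(108 + 70\right) = 17156 + 178 = 17334$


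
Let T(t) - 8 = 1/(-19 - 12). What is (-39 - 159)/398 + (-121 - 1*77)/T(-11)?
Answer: -1245915/49153 ≈ -25.348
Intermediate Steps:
T(t) = 247/31 (T(t) = 8 + 1/(-19 - 12) = 8 + 1/(-31) = 8 - 1/31 = 247/31)
(-39 - 159)/398 + (-121 - 1*77)/T(-11) = (-39 - 159)/398 + (-121 - 1*77)/(247/31) = -198*1/398 + (-121 - 77)*(31/247) = -99/199 - 198*31/247 = -99/199 - 6138/247 = -1245915/49153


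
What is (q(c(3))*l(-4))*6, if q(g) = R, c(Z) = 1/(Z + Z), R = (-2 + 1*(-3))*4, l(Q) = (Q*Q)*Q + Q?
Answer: 8160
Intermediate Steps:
l(Q) = Q + Q³ (l(Q) = Q²*Q + Q = Q³ + Q = Q + Q³)
R = -20 (R = (-2 - 3)*4 = -5*4 = -20)
c(Z) = 1/(2*Z)
q(g) = -20
(q(c(3))*l(-4))*6 = -20*(-4 + (-4)³)*6 = -20*(-4 - 64)*6 = -20*(-68)*6 = 1360*6 = 8160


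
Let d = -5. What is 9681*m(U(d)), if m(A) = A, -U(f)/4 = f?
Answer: 193620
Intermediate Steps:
U(f) = -4*f
9681*m(U(d)) = 9681*(-4*(-5)) = 9681*20 = 193620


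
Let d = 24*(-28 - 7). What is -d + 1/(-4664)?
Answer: 3917759/4664 ≈ 840.00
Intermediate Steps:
d = -840 (d = 24*(-35) = -840)
-d + 1/(-4664) = -1*(-840) + 1/(-4664) = 840 - 1/4664 = 3917759/4664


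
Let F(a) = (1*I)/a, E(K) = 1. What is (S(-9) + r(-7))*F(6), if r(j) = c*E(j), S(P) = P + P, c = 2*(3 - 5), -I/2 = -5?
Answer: -110/3 ≈ -36.667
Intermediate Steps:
I = 10 (I = -2*(-5) = 10)
c = -4 (c = 2*(-2) = -4)
S(P) = 2*P
r(j) = -4 (r(j) = -4*1 = -4)
F(a) = 10/a (F(a) = (1*10)/a = 10/a)
(S(-9) + r(-7))*F(6) = (2*(-9) - 4)*(10/6) = (-18 - 4)*(10*(⅙)) = -22*5/3 = -110/3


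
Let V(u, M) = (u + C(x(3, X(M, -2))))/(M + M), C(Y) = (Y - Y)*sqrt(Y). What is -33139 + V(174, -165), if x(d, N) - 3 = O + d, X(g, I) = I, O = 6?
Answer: -1822674/55 ≈ -33140.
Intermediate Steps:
x(d, N) = 9 + d (x(d, N) = 3 + (6 + d) = 9 + d)
C(Y) = 0 (C(Y) = 0*sqrt(Y) = 0)
V(u, M) = u/(2*M) (V(u, M) = (u + 0)/(M + M) = u/((2*M)) = u*(1/(2*M)) = u/(2*M))
-33139 + V(174, -165) = -33139 + (1/2)*174/(-165) = -33139 + (1/2)*174*(-1/165) = -33139 - 29/55 = -1822674/55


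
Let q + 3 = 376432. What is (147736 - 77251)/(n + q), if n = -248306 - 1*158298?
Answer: -14097/6035 ≈ -2.3359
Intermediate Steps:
q = 376429 (q = -3 + 376432 = 376429)
n = -406604 (n = -248306 - 158298 = -406604)
(147736 - 77251)/(n + q) = (147736 - 77251)/(-406604 + 376429) = 70485/(-30175) = 70485*(-1/30175) = -14097/6035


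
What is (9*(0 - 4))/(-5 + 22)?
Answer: -36/17 ≈ -2.1176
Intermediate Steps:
(9*(0 - 4))/(-5 + 22) = (9*(-4))/17 = -36*1/17 = -36/17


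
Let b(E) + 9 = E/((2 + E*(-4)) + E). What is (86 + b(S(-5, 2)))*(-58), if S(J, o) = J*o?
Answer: -35583/8 ≈ -4447.9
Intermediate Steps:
b(E) = -9 + E/(2 - 3*E) (b(E) = -9 + E/((2 + E*(-4)) + E) = -9 + E/((2 - 4*E) + E) = -9 + E/(2 - 3*E))
(86 + b(S(-5, 2)))*(-58) = (86 + 2*(9 - (-70)*2)/(-2 + 3*(-5*2)))*(-58) = (86 + 2*(9 - 14*(-10))/(-2 + 3*(-10)))*(-58) = (86 + 2*(9 + 140)/(-2 - 30))*(-58) = (86 + 2*149/(-32))*(-58) = (86 + 2*(-1/32)*149)*(-58) = (86 - 149/16)*(-58) = (1227/16)*(-58) = -35583/8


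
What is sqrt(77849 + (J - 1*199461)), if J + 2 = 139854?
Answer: 8*sqrt(285) ≈ 135.06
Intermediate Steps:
J = 139852 (J = -2 + 139854 = 139852)
sqrt(77849 + (J - 1*199461)) = sqrt(77849 + (139852 - 1*199461)) = sqrt(77849 + (139852 - 199461)) = sqrt(77849 - 59609) = sqrt(18240) = 8*sqrt(285)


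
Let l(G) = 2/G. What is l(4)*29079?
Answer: 29079/2 ≈ 14540.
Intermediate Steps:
l(4)*29079 = (2/4)*29079 = (2*(¼))*29079 = (½)*29079 = 29079/2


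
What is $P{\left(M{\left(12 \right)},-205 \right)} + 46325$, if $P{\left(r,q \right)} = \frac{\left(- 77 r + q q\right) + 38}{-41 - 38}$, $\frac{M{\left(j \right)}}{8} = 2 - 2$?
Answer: $\frac{3617612}{79} \approx 45793.0$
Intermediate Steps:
$M{\left(j \right)} = 0$ ($M{\left(j \right)} = 8 \left(2 - 2\right) = 8 \cdot 0 = 0$)
$P{\left(r,q \right)} = - \frac{38}{79} - \frac{q^{2}}{79} + \frac{77 r}{79}$ ($P{\left(r,q \right)} = \frac{\left(- 77 r + q^{2}\right) + 38}{-79} = \left(\left(q^{2} - 77 r\right) + 38\right) \left(- \frac{1}{79}\right) = \left(38 + q^{2} - 77 r\right) \left(- \frac{1}{79}\right) = - \frac{38}{79} - \frac{q^{2}}{79} + \frac{77 r}{79}$)
$P{\left(M{\left(12 \right)},-205 \right)} + 46325 = \left(- \frac{38}{79} - \frac{\left(-205\right)^{2}}{79} + \frac{77}{79} \cdot 0\right) + 46325 = \left(- \frac{38}{79} - \frac{42025}{79} + 0\right) + 46325 = - \frac{42063}{79} + 46325 = \frac{3617612}{79}$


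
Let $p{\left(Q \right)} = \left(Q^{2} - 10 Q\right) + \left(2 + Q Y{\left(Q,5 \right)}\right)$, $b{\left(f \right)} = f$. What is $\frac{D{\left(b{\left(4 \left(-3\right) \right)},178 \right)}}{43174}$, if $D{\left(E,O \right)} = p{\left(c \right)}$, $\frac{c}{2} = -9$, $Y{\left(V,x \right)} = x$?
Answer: $\frac{208}{21587} \approx 0.0096354$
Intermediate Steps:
$c = -18$ ($c = 2 \left(-9\right) = -18$)
$p{\left(Q \right)} = 2 + Q^{2} - 5 Q$ ($p{\left(Q \right)} = \left(Q^{2} - 10 Q\right) + \left(2 + Q 5\right) = \left(Q^{2} - 10 Q\right) + \left(2 + 5 Q\right) = 2 + Q^{2} - 5 Q$)
$D{\left(E,O \right)} = 416$ ($D{\left(E,O \right)} = 2 + \left(-18\right)^{2} - -90 = 2 + 324 + 90 = 416$)
$\frac{D{\left(b{\left(4 \left(-3\right) \right)},178 \right)}}{43174} = \frac{416}{43174} = 416 \cdot \frac{1}{43174} = \frac{208}{21587}$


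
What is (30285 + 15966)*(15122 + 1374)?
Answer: 762956496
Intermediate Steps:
(30285 + 15966)*(15122 + 1374) = 46251*16496 = 762956496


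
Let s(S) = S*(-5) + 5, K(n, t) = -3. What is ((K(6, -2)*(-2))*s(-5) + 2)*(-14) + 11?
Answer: -2537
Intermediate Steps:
s(S) = 5 - 5*S (s(S) = -5*S + 5 = 5 - 5*S)
((K(6, -2)*(-2))*s(-5) + 2)*(-14) + 11 = ((-3*(-2))*(5 - 5*(-5)) + 2)*(-14) + 11 = (6*(5 + 25) + 2)*(-14) + 11 = (6*30 + 2)*(-14) + 11 = (180 + 2)*(-14) + 11 = 182*(-14) + 11 = -2548 + 11 = -2537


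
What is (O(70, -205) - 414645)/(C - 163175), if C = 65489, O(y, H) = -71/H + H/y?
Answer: 1190038561/280358820 ≈ 4.2447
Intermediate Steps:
(O(70, -205) - 414645)/(C - 163175) = ((-71/(-205) - 205/70) - 414645)/(65489 - 163175) = ((-71*(-1/205) - 205*1/70) - 414645)/(-97686) = ((71/205 - 41/14) - 414645)*(-1/97686) = (-7411/2870 - 414645)*(-1/97686) = -1190038561/2870*(-1/97686) = 1190038561/280358820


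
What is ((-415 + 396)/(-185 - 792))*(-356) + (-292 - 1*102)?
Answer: -391702/977 ≈ -400.92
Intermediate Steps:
((-415 + 396)/(-185 - 792))*(-356) + (-292 - 1*102) = -19/(-977)*(-356) + (-292 - 102) = -19*(-1/977)*(-356) - 394 = (19/977)*(-356) - 394 = -6764/977 - 394 = -391702/977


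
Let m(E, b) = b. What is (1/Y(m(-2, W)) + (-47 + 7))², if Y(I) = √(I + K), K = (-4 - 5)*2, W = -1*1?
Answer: (760 + I*√19)²/361 ≈ 1599.9 + 18.353*I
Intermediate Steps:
W = -1
K = -18 (K = -9*2 = -18)
Y(I) = √(-18 + I) (Y(I) = √(I - 18) = √(-18 + I))
(1/Y(m(-2, W)) + (-47 + 7))² = (1/(√(-18 - 1)) + (-47 + 7))² = (1/(√(-19)) - 40)² = (1/(I*√19) - 40)² = (-I*√19/19 - 40)² = (-40 - I*√19/19)²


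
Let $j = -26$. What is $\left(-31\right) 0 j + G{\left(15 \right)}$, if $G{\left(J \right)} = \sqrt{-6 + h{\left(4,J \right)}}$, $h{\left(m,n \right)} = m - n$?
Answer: $i \sqrt{17} \approx 4.1231 i$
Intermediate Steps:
$G{\left(J \right)} = \sqrt{-2 - J}$ ($G{\left(J \right)} = \sqrt{-6 - \left(-4 + J\right)} = \sqrt{-2 - J}$)
$\left(-31\right) 0 j + G{\left(15 \right)} = \left(-31\right) 0 \left(-26\right) + \sqrt{-2 - 15} = 0 \left(-26\right) + \sqrt{-2 - 15} = 0 + \sqrt{-17} = 0 + i \sqrt{17} = i \sqrt{17}$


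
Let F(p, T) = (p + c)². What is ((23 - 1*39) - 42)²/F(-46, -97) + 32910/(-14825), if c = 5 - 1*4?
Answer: -670858/1200825 ≈ -0.55866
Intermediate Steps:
c = 1 (c = 5 - 4 = 1)
F(p, T) = (1 + p)² (F(p, T) = (p + 1)² = (1 + p)²)
((23 - 1*39) - 42)²/F(-46, -97) + 32910/(-14825) = ((23 - 1*39) - 42)²/((1 - 46)²) + 32910/(-14825) = ((23 - 39) - 42)²/((-45)²) + 32910*(-1/14825) = (-16 - 42)²/2025 - 6582/2965 = (-58)²*(1/2025) - 6582/2965 = 3364*(1/2025) - 6582/2965 = 3364/2025 - 6582/2965 = -670858/1200825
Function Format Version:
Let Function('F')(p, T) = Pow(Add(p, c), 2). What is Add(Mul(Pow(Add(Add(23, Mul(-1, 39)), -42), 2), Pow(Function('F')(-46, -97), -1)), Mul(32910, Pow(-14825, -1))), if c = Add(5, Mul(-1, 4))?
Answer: Rational(-670858, 1200825) ≈ -0.55866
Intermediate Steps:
c = 1 (c = Add(5, -4) = 1)
Function('F')(p, T) = Pow(Add(1, p), 2) (Function('F')(p, T) = Pow(Add(p, 1), 2) = Pow(Add(1, p), 2))
Add(Mul(Pow(Add(Add(23, Mul(-1, 39)), -42), 2), Pow(Function('F')(-46, -97), -1)), Mul(32910, Pow(-14825, -1))) = Add(Mul(Pow(Add(Add(23, Mul(-1, 39)), -42), 2), Pow(Pow(Add(1, -46), 2), -1)), Mul(32910, Pow(-14825, -1))) = Add(Mul(Pow(Add(Add(23, -39), -42), 2), Pow(Pow(-45, 2), -1)), Mul(32910, Rational(-1, 14825))) = Add(Mul(Pow(Add(-16, -42), 2), Pow(2025, -1)), Rational(-6582, 2965)) = Add(Mul(Pow(-58, 2), Rational(1, 2025)), Rational(-6582, 2965)) = Add(Mul(3364, Rational(1, 2025)), Rational(-6582, 2965)) = Add(Rational(3364, 2025), Rational(-6582, 2965)) = Rational(-670858, 1200825)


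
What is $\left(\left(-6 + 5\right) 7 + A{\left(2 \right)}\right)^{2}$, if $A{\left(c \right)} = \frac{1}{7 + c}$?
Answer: $\frac{3844}{81} \approx 47.457$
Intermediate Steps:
$\left(\left(-6 + 5\right) 7 + A{\left(2 \right)}\right)^{2} = \left(\left(-6 + 5\right) 7 + \frac{1}{7 + 2}\right)^{2} = \left(\left(-1\right) 7 + \frac{1}{9}\right)^{2} = \left(-7 + \frac{1}{9}\right)^{2} = \left(- \frac{62}{9}\right)^{2} = \frac{3844}{81}$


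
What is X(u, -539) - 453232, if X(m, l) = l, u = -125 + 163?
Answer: -453771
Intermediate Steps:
u = 38
X(u, -539) - 453232 = -539 - 453232 = -453771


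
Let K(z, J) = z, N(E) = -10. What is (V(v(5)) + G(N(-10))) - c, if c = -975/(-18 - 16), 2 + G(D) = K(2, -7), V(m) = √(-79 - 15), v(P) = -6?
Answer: -975/34 + I*√94 ≈ -28.676 + 9.6954*I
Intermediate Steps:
V(m) = I*√94 (V(m) = √(-94) = I*√94)
G(D) = 0 (G(D) = -2 + 2 = 0)
c = 975/34 (c = -975/(-34) = -975*(-1/34) = 975/34 ≈ 28.676)
(V(v(5)) + G(N(-10))) - c = (I*√94 + 0) - 1*975/34 = I*√94 - 975/34 = -975/34 + I*√94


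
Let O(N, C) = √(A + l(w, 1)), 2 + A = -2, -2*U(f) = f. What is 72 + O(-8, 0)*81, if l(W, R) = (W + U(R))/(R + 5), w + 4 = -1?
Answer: 72 + 27*I*√177/2 ≈ 72.0 + 179.61*I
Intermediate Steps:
w = -5 (w = -4 - 1 = -5)
U(f) = -f/2
A = -4 (A = -2 - 2 = -4)
l(W, R) = (W - R/2)/(5 + R) (l(W, R) = (W - R/2)/(R + 5) = (W - R/2)/(5 + R))
O(N, C) = I*√177/6 (O(N, C) = √(-4 + (-5 - ½*1)/(5 + 1)) = √(-4 + (-5 - ½)/6) = √(-4 + (⅙)*(-11/2)) = √(-4 - 11/12) = √(-59/12) = I*√177/6)
72 + O(-8, 0)*81 = 72 + (I*√177/6)*81 = 72 + 27*I*√177/2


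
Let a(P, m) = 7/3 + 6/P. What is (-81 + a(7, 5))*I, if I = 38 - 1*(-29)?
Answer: -109478/21 ≈ -5213.2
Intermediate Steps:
a(P, m) = 7/3 + 6/P (a(P, m) = 7*(1/3) + 6/P = 7/3 + 6/P)
I = 67 (I = 38 + 29 = 67)
(-81 + a(7, 5))*I = (-81 + (7/3 + 6/7))*67 = (-81 + 67/21)*67 = -1634/21*67 = -109478/21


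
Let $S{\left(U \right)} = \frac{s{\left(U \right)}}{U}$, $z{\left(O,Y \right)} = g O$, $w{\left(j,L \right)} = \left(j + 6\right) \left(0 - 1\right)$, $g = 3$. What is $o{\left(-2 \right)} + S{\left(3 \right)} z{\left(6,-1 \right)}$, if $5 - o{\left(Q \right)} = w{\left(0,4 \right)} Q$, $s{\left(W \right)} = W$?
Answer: $11$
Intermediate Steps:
$w{\left(j,L \right)} = -6 - j$ ($w{\left(j,L \right)} = \left(6 + j\right) \left(-1\right) = -6 - j$)
$z{\left(O,Y \right)} = 3 O$
$S{\left(U \right)} = 1$ ($S{\left(U \right)} = \frac{U}{U} = 1$)
$o{\left(Q \right)} = 5 + 6 Q$ ($o{\left(Q \right)} = 5 - \left(-6 - 0\right) Q = 5 - \left(-6 + 0\right) Q = 5 - - 6 Q = 5 + 6 Q$)
$o{\left(-2 \right)} + S{\left(3 \right)} z{\left(6,-1 \right)} = \left(5 + 6 \left(-2\right)\right) + 1 \cdot 3 \cdot 6 = \left(5 - 12\right) + 1 \cdot 18 = -7 + 18 = 11$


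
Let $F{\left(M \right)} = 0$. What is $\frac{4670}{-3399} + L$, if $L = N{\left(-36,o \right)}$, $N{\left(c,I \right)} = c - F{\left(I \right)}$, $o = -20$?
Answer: $- \frac{127034}{3399} \approx -37.374$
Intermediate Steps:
$N{\left(c,I \right)} = c$ ($N{\left(c,I \right)} = c - 0 = c + 0 = c$)
$L = -36$
$\frac{4670}{-3399} + L = \frac{4670}{-3399} - 36 = 4670 \left(- \frac{1}{3399}\right) - 36 = - \frac{4670}{3399} - 36 = - \frac{127034}{3399}$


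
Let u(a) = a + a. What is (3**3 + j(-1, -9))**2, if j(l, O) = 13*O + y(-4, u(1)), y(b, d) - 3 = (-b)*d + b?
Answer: 6889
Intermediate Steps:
u(a) = 2*a
y(b, d) = 3 + b - b*d (y(b, d) = 3 + ((-b)*d + b) = 3 + (-b*d + b) = 3 + (b - b*d) = 3 + b - b*d)
j(l, O) = 7 + 13*O (j(l, O) = 13*O + (3 - 4 - 1*(-4)*2*1) = 13*O + (3 - 4 - 1*(-4)*2) = 13*O + (3 - 4 + 8) = 13*O + 7 = 7 + 13*O)
(3**3 + j(-1, -9))**2 = (3**3 + (7 + 13*(-9)))**2 = (27 + (7 - 117))**2 = (27 - 110)**2 = (-83)**2 = 6889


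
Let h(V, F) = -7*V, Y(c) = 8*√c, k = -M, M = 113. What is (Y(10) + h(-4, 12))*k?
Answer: -3164 - 904*√10 ≈ -6022.7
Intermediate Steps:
k = -113 (k = -1*113 = -113)
(Y(10) + h(-4, 12))*k = (8*√10 - 7*(-4))*(-113) = (8*√10 + 28)*(-113) = (28 + 8*√10)*(-113) = -3164 - 904*√10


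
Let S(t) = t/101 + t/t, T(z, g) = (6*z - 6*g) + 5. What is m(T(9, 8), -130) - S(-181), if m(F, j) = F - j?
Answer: 14321/101 ≈ 141.79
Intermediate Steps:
T(z, g) = 5 - 6*g + 6*z (T(z, g) = (-6*g + 6*z) + 5 = 5 - 6*g + 6*z)
S(t) = 1 + t/101 (S(t) = t*(1/101) + 1 = t/101 + 1 = 1 + t/101)
m(T(9, 8), -130) - S(-181) = ((5 - 6*8 + 6*9) - 1*(-130)) - (1 + (1/101)*(-181)) = ((5 - 48 + 54) + 130) - (1 - 181/101) = (11 + 130) - 1*(-80/101) = 141 + 80/101 = 14321/101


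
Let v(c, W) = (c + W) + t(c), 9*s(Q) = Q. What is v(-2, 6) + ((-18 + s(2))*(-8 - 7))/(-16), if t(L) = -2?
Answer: -44/3 ≈ -14.667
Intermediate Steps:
s(Q) = Q/9
v(c, W) = -2 + W + c (v(c, W) = (c + W) - 2 = (W + c) - 2 = -2 + W + c)
v(-2, 6) + ((-18 + s(2))*(-8 - 7))/(-16) = (-2 + 6 - 2) + ((-18 + (1/9)*2)*(-8 - 7))/(-16) = 2 - (-18 + 2/9)*(-15)/16 = 2 - (-10)*(-15)/9 = 2 - 1/16*800/3 = 2 - 50/3 = -44/3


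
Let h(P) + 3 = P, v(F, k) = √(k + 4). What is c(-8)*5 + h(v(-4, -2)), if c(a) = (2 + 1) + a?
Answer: -28 + √2 ≈ -26.586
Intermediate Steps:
v(F, k) = √(4 + k)
h(P) = -3 + P
c(a) = 3 + a
c(-8)*5 + h(v(-4, -2)) = (3 - 8)*5 + (-3 + √(4 - 2)) = -5*5 + (-3 + √2) = -25 + (-3 + √2) = -28 + √2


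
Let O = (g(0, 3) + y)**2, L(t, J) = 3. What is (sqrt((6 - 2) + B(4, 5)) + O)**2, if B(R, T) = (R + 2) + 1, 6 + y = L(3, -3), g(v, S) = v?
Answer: (9 + sqrt(11))**2 ≈ 151.70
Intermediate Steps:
y = -3 (y = -6 + 3 = -3)
B(R, T) = 3 + R (B(R, T) = (2 + R) + 1 = 3 + R)
O = 9 (O = (0 - 3)**2 = (-3)**2 = 9)
(sqrt((6 - 2) + B(4, 5)) + O)**2 = (sqrt((6 - 2) + (3 + 4)) + 9)**2 = (sqrt(4 + 7) + 9)**2 = (sqrt(11) + 9)**2 = (9 + sqrt(11))**2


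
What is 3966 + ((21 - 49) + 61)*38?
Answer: 5220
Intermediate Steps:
3966 + ((21 - 49) + 61)*38 = 3966 + (-28 + 61)*38 = 3966 + 33*38 = 3966 + 1254 = 5220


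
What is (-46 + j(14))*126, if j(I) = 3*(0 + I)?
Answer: -504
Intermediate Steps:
j(I) = 3*I
(-46 + j(14))*126 = (-46 + 3*14)*126 = (-46 + 42)*126 = -4*126 = -504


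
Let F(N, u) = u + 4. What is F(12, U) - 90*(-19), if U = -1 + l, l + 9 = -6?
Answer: 1698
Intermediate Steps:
l = -15 (l = -9 - 6 = -15)
U = -16 (U = -1 - 15 = -16)
F(N, u) = 4 + u
F(12, U) - 90*(-19) = (4 - 16) - 90*(-19) = -12 + 1710 = 1698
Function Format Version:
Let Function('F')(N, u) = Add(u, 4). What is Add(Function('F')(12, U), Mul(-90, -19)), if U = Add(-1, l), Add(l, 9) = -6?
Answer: 1698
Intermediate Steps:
l = -15 (l = Add(-9, -6) = -15)
U = -16 (U = Add(-1, -15) = -16)
Function('F')(N, u) = Add(4, u)
Add(Function('F')(12, U), Mul(-90, -19)) = Add(Add(4, -16), Mul(-90, -19)) = Add(-12, 1710) = 1698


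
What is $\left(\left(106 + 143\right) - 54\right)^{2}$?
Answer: $38025$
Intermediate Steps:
$\left(\left(106 + 143\right) - 54\right)^{2} = \left(249 - 54\right)^{2} = 195^{2} = 38025$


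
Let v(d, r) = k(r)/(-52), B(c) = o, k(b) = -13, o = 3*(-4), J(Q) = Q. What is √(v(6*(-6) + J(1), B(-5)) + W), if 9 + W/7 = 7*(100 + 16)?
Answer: √22485/2 ≈ 74.975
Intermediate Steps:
o = -12
B(c) = -12
v(d, r) = ¼ (v(d, r) = -13/(-52) = -13*(-1/52) = ¼)
W = 5621 (W = -63 + 7*(7*(100 + 16)) = -63 + 7*(7*116) = -63 + 7*812 = -63 + 5684 = 5621)
√(v(6*(-6) + J(1), B(-5)) + W) = √(¼ + 5621) = √(22485/4) = √22485/2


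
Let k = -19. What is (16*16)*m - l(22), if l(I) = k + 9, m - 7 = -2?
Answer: 1290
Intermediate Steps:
m = 5 (m = 7 - 2 = 5)
l(I) = -10 (l(I) = -19 + 9 = -10)
(16*16)*m - l(22) = (16*16)*5 - 1*(-10) = 256*5 + 10 = 1280 + 10 = 1290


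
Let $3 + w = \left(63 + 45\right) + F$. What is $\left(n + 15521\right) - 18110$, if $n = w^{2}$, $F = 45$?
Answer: $19911$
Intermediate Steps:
$w = 150$ ($w = -3 + \left(\left(63 + 45\right) + 45\right) = -3 + \left(108 + 45\right) = -3 + 153 = 150$)
$n = 22500$ ($n = 150^{2} = 22500$)
$\left(n + 15521\right) - 18110 = \left(22500 + 15521\right) - 18110 = 38021 - 18110 = 19911$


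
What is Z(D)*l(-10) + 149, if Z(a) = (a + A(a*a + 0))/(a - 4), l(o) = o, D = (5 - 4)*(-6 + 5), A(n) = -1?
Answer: 145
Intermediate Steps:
D = -1 (D = 1*(-1) = -1)
Z(a) = (-1 + a)/(-4 + a) (Z(a) = (a - 1)/(a - 4) = (-1 + a)/(-4 + a))
Z(D)*l(-10) + 149 = ((-1 - 1)/(-4 - 1))*(-10) + 149 = (-2/(-5))*(-10) + 149 = -1/5*(-2)*(-10) + 149 = (2/5)*(-10) + 149 = -4 + 149 = 145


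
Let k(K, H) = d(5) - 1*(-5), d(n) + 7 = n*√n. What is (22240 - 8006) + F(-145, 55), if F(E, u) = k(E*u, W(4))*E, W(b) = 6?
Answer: 14524 - 725*√5 ≈ 12903.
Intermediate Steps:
d(n) = -7 + n^(3/2) (d(n) = -7 + n*√n = -7 + n^(3/2))
k(K, H) = -2 + 5*√5 (k(K, H) = (-7 + 5^(3/2)) - 1*(-5) = (-7 + 5*√5) + 5 = -2 + 5*√5)
F(E, u) = E*(-2 + 5*√5) (F(E, u) = (-2 + 5*√5)*E = E*(-2 + 5*√5))
(22240 - 8006) + F(-145, 55) = (22240 - 8006) - 145*(-2 + 5*√5) = 14234 + (290 - 725*√5) = 14524 - 725*√5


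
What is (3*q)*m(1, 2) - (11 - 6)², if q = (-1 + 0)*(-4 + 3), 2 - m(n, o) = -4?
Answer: -7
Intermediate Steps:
m(n, o) = 6 (m(n, o) = 2 - 1*(-4) = 2 + 4 = 6)
q = 1 (q = -1*(-1) = 1)
(3*q)*m(1, 2) - (11 - 6)² = (3*1)*6 - (11 - 6)² = 3*6 - 1*5² = 18 - 1*25 = 18 - 25 = -7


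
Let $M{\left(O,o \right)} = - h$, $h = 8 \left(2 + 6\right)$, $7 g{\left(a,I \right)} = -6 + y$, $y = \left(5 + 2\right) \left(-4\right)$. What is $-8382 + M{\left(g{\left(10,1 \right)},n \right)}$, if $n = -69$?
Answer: $-8446$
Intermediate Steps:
$y = -28$ ($y = 7 \left(-4\right) = -28$)
$g{\left(a,I \right)} = - \frac{34}{7}$ ($g{\left(a,I \right)} = \frac{-6 - 28}{7} = \frac{1}{7} \left(-34\right) = - \frac{34}{7}$)
$h = 64$ ($h = 8 \cdot 8 = 64$)
$M{\left(O,o \right)} = -64$ ($M{\left(O,o \right)} = \left(-1\right) 64 = -64$)
$-8382 + M{\left(g{\left(10,1 \right)},n \right)} = -8382 - 64 = -8446$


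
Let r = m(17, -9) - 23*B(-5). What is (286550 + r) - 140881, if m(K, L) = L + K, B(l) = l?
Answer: 145792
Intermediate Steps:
m(K, L) = K + L
r = 123 (r = (17 - 9) - 23*(-5) = 8 + 115 = 123)
(286550 + r) - 140881 = (286550 + 123) - 140881 = 286673 - 140881 = 145792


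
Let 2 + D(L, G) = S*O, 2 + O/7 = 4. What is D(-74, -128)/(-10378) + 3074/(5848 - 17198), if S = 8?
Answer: -8287618/29447575 ≈ -0.28144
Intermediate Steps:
O = 14 (O = -14 + 7*4 = -14 + 28 = 14)
D(L, G) = 110 (D(L, G) = -2 + 8*14 = -2 + 112 = 110)
D(-74, -128)/(-10378) + 3074/(5848 - 17198) = 110/(-10378) + 3074/(5848 - 17198) = 110*(-1/10378) + 3074/(-11350) = -55/5189 + 3074*(-1/11350) = -55/5189 - 1537/5675 = -8287618/29447575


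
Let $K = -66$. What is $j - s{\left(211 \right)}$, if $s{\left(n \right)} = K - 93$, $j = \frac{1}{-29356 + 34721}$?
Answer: $\frac{853036}{5365} \approx 159.0$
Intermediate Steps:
$j = \frac{1}{5365} \approx 0.00018639$
$s{\left(n \right)} = -159$ ($s{\left(n \right)} = -66 - 93 = -159$)
$j - s{\left(211 \right)} = \frac{1}{5365} - -159 = \frac{1}{5365} + 159 = \frac{853036}{5365}$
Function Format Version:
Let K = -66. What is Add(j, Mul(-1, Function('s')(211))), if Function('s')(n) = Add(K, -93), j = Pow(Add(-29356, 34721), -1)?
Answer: Rational(853036, 5365) ≈ 159.00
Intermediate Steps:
j = Rational(1, 5365) (j = Pow(5365, -1) = Rational(1, 5365) ≈ 0.00018639)
Function('s')(n) = -159 (Function('s')(n) = Add(-66, -93) = -159)
Add(j, Mul(-1, Function('s')(211))) = Add(Rational(1, 5365), Mul(-1, -159)) = Add(Rational(1, 5365), 159) = Rational(853036, 5365)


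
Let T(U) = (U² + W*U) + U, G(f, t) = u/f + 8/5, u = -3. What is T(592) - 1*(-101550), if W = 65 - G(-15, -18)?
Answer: 2450102/5 ≈ 4.9002e+5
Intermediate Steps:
G(f, t) = 8/5 - 3/f (G(f, t) = -3/f + 8/5 = 8/5 - 3/f)
W = 316/5 (W = 65 - (8/5 - 3/(-15)) = 65 - (8/5 - 3*(-1/15)) = 65 - (8/5 + ⅕) = 65 - 1*9/5 = 65 - 9/5 = 316/5 ≈ 63.200)
T(U) = U² + 321*U/5 (T(U) = (U² + 316*U/5) + U = U² + 321*U/5)
T(592) - 1*(-101550) = (⅕)*592*(321 + 5*592) - 1*(-101550) = (⅕)*592*(321 + 2960) + 101550 = (⅕)*592*3281 + 101550 = 1942352/5 + 101550 = 2450102/5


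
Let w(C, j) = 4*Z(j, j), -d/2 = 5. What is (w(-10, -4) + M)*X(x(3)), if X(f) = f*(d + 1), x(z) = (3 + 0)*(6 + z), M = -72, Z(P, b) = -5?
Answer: 22356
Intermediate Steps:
d = -10 (d = -2*5 = -10)
w(C, j) = -20 (w(C, j) = 4*(-5) = -20)
x(z) = 18 + 3*z (x(z) = 3*(6 + z) = 18 + 3*z)
X(f) = -9*f (X(f) = f*(-10 + 1) = f*(-9) = -9*f)
(w(-10, -4) + M)*X(x(3)) = (-20 - 72)*(-9*(18 + 3*3)) = -(-828)*(18 + 9) = -(-828)*27 = -92*(-243) = 22356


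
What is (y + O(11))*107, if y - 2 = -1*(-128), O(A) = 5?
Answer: 14445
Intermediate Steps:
y = 130 (y = 2 - 1*(-128) = 2 + 128 = 130)
(y + O(11))*107 = (130 + 5)*107 = 135*107 = 14445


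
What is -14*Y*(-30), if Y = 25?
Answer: 10500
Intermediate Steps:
-14*Y*(-30) = -14*25*(-30) = -350*(-30) = -1*(-10500) = 10500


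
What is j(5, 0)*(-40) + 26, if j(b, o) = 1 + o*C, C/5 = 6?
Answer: -14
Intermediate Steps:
C = 30 (C = 5*6 = 30)
j(b, o) = 1 + 30*o (j(b, o) = 1 + o*30 = 1 + 30*o)
j(5, 0)*(-40) + 26 = (1 + 30*0)*(-40) + 26 = (1 + 0)*(-40) + 26 = 1*(-40) + 26 = -40 + 26 = -14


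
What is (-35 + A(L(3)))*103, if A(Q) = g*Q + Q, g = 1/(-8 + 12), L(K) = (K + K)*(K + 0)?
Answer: -2575/2 ≈ -1287.5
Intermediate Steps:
L(K) = 2*K**2 (L(K) = (2*K)*K = 2*K**2)
g = 1/4 ≈ 0.25000
A(Q) = 5*Q/4 (A(Q) = Q/4 + Q = 5*Q/4)
(-35 + A(L(3)))*103 = (-35 + 5*(2*3**2)/4)*103 = (-35 + 5*(2*9)/4)*103 = (-35 + (5/4)*18)*103 = (-35 + 45/2)*103 = -25/2*103 = -2575/2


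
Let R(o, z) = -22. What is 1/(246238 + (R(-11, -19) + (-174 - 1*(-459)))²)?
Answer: 1/315407 ≈ 3.1705e-6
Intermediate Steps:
1/(246238 + (R(-11, -19) + (-174 - 1*(-459)))²) = 1/(246238 + (-22 + (-174 - 1*(-459)))²) = 1/(246238 + (-22 + (-174 + 459))²) = 1/(246238 + (-22 + 285)²) = 1/(246238 + 263²) = 1/(246238 + 69169) = 1/315407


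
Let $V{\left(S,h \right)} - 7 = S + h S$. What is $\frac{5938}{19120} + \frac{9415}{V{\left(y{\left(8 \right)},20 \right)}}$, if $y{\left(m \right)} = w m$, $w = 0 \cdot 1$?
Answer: $\frac{12861169}{9560} \approx 1345.3$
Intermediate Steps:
$w = 0$
$y{\left(m \right)} = 0$ ($y{\left(m \right)} = 0 m = 0$)
$V{\left(S,h \right)} = 7 + S + S h$ ($V{\left(S,h \right)} = 7 + \left(S + h S\right) = 7 + \left(S + S h\right) = 7 + S + S h$)
$\frac{5938}{19120} + \frac{9415}{V{\left(y{\left(8 \right)},20 \right)}} = \frac{5938}{19120} + \frac{9415}{7 + 0 + 0 \cdot 20} = 5938 \cdot \frac{1}{19120} + \frac{9415}{7 + 0 + 0} = \frac{2969}{9560} + \frac{9415}{7} = \frac{2969}{9560} + 9415 \cdot \frac{1}{7} = \frac{2969}{9560} + 1345 = \frac{12861169}{9560}$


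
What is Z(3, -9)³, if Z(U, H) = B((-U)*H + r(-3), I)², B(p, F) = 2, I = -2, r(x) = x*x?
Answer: 64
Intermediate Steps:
r(x) = x²
Z(U, H) = 4 (Z(U, H) = 2² = 4)
Z(3, -9)³ = 4³ = 64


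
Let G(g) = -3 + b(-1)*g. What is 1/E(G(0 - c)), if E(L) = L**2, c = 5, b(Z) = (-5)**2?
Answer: 1/16384 ≈ 6.1035e-5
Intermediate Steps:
b(Z) = 25
G(g) = -3 + 25*g
1/E(G(0 - c)) = 1/((-3 + 25*(0 - 1*5))**2) = 1/((-3 + 25*(0 - 5))**2) = 1/((-3 + 25*(-5))**2) = 1/((-3 - 125)**2) = 1/((-128)**2) = 1/16384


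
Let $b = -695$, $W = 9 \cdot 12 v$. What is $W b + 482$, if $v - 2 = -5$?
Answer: $225662$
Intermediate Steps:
$v = -3$ ($v = 2 - 5 = -3$)
$W = -324$ ($W = 9 \cdot 12 \left(-3\right) = 108 \left(-3\right) = -324$)
$W b + 482 = \left(-324\right) \left(-695\right) + 482 = 225180 + 482 = 225662$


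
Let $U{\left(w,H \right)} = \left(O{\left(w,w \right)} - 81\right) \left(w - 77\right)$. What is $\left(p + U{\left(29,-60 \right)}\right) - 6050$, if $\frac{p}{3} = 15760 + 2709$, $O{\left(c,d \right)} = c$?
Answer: $51853$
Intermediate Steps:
$U{\left(w,H \right)} = \left(-81 + w\right) \left(-77 + w\right)$ ($U{\left(w,H \right)} = \left(w - 81\right) \left(w - 77\right) = \left(-81 + w\right) \left(-77 + w\right)$)
$p = 55407$ ($p = 3 \left(15760 + 2709\right) = 3 \cdot 18469 = 55407$)
$\left(p + U{\left(29,-60 \right)}\right) - 6050 = \left(55407 + \left(6237 + 29^{2} - 4582\right)\right) - 6050 = \left(55407 + \left(6237 + 841 - 4582\right)\right) - 6050 = \left(55407 + 2496\right) - 6050 = 57903 - 6050 = 51853$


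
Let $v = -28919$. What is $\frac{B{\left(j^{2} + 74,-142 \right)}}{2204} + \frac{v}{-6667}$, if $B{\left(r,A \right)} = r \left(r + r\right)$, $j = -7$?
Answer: $\frac{132733781}{7347034} \approx 18.066$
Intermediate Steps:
$B{\left(r,A \right)} = 2 r^{2}$ ($B{\left(r,A \right)} = r 2 r = 2 r^{2}$)
$\frac{B{\left(j^{2} + 74,-142 \right)}}{2204} + \frac{v}{-6667} = \frac{2 \left(\left(-7\right)^{2} + 74\right)^{2}}{2204} - \frac{28919}{-6667} = 2 \left(49 + 74\right)^{2} \cdot \frac{1}{2204} - - \frac{28919}{6667} = 2 \cdot 123^{2} \cdot \frac{1}{2204} + \frac{28919}{6667} = 2 \cdot 15129 \cdot \frac{1}{2204} + \frac{28919}{6667} = 30258 \cdot \frac{1}{2204} + \frac{28919}{6667} = \frac{15129}{1102} + \frac{28919}{6667} = \frac{132733781}{7347034}$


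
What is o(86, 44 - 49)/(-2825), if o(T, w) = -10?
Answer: 2/565 ≈ 0.0035398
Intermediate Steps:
o(86, 44 - 49)/(-2825) = -10/(-2825) = -10*(-1/2825) = 2/565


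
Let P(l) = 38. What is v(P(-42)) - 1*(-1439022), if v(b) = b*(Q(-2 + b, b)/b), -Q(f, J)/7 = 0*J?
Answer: 1439022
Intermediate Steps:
Q(f, J) = 0 (Q(f, J) = -0*J = -7*0 = 0)
v(b) = 0 (v(b) = b*(0/b) = b*0 = 0)
v(P(-42)) - 1*(-1439022) = 0 - 1*(-1439022) = 0 + 1439022 = 1439022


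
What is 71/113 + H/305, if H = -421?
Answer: -25918/34465 ≈ -0.75201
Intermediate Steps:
71/113 + H/305 = 71/113 - 421/305 = -25918/34465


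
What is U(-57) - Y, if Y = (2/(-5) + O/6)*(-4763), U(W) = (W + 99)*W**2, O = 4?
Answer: 2065922/15 ≈ 1.3773e+5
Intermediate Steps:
U(W) = W**2*(99 + W) (U(W) = (99 + W)*W**2 = W**2*(99 + W))
Y = -19052/15 (Y = (2/(-5) + 4/6)*(-4763) = (2*(-1/5) + 4*(1/6))*(-4763) = (-2/5 + 2/3)*(-4763) = (4/15)*(-4763) = -19052/15 ≈ -1270.1)
U(-57) - Y = (-57)**2*(99 - 57) - 1*(-19052/15) = 3249*42 + 19052/15 = 136458 + 19052/15 = 2065922/15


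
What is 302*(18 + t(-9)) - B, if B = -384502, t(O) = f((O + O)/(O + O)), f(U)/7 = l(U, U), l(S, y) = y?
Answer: 392052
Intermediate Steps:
f(U) = 7*U
t(O) = 7 (t(O) = 7*((O + O)/(O + O)) = 7*((2*O)/((2*O))) = 7*((2*O)*(1/(2*O))) = 7*1 = 7)
302*(18 + t(-9)) - B = 302*(18 + 7) - 1*(-384502) = 302*25 + 384502 = 7550 + 384502 = 392052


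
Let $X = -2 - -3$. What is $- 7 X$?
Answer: $-7$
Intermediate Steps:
$X = 1$ ($X = -2 + 3 = 1$)
$- 7 X = \left(-7\right) 1 = -7$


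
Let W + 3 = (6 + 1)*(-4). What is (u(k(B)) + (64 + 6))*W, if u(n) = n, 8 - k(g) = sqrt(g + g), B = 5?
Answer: -2418 + 31*sqrt(10) ≈ -2320.0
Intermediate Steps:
k(g) = 8 - sqrt(2)*sqrt(g) (k(g) = 8 - sqrt(g + g) = 8 - sqrt(2*g) = 8 - sqrt(2)*sqrt(g))
W = -31 (W = -3 + (6 + 1)*(-4) = -3 + 7*(-4) = -3 - 28 = -31)
(u(k(B)) + (64 + 6))*W = ((8 - sqrt(2)*sqrt(5)) + (64 + 6))*(-31) = ((8 - sqrt(10)) + 70)*(-31) = (78 - sqrt(10))*(-31) = -2418 + 31*sqrt(10)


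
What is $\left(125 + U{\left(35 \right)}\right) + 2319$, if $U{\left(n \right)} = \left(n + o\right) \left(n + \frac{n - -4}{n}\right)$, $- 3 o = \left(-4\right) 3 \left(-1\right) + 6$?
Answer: $\frac{122196}{35} \approx 3491.3$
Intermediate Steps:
$o = -6$ ($o = - \frac{\left(-4\right) 3 \left(-1\right) + 6}{3} = - \frac{\left(-12\right) \left(-1\right) + 6}{3} = - \frac{12 + 6}{3} = \left(- \frac{1}{3}\right) 18 = -6$)
$U{\left(n \right)} = \left(-6 + n\right) \left(n + \frac{4 + n}{n}\right)$ ($U{\left(n \right)} = \left(n - 6\right) \left(n + \frac{n - -4}{n}\right) = \left(-6 + n\right) \left(n + \frac{n + 4}{n}\right) = \left(-6 + n\right) \left(n + \frac{4 + n}{n}\right)$)
$\left(125 + U{\left(35 \right)}\right) + 2319 = \left(125 - \left(177 - 1225 + \frac{24}{35}\right)\right) + 2319 = \left(125 - - \frac{36656}{35}\right) + 2319 = \left(125 + \frac{36656}{35}\right) + 2319 = \frac{41031}{35} + 2319 = \frac{122196}{35}$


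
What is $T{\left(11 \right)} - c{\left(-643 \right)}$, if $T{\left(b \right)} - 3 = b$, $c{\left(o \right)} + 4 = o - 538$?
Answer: $1199$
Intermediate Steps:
$c{\left(o \right)} = -542 + o$ ($c{\left(o \right)} = -4 + \left(o - 538\right) = -4 + \left(-538 + o\right) = -542 + o$)
$T{\left(b \right)} = 3 + b$
$T{\left(11 \right)} - c{\left(-643 \right)} = \left(3 + 11\right) - \left(-542 - 643\right) = 14 - -1185 = 14 + 1185 = 1199$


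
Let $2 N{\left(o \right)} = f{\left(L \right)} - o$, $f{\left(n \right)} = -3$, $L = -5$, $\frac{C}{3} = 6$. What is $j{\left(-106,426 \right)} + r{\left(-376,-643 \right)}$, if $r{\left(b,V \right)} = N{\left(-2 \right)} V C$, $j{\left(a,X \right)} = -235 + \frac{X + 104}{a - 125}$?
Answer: $\frac{1281982}{231} \approx 5549.7$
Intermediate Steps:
$C = 18$ ($C = 3 \cdot 6 = 18$)
$j{\left(a,X \right)} = -235 + \frac{104 + X}{-125 + a}$
$N{\left(o \right)} = - \frac{3}{2} - \frac{o}{2}$ ($N{\left(o \right)} = \frac{-3 - o}{2} = - \frac{3}{2} - \frac{o}{2}$)
$r{\left(b,V \right)} = - 9 V$ ($r{\left(b,V \right)} = \left(- \frac{3}{2} - -1\right) V 18 = \left(- \frac{3}{2} + 1\right) V 18 = - \frac{V}{2} \cdot 18 = - 9 V$)
$j{\left(-106,426 \right)} + r{\left(-376,-643 \right)} = \frac{29479 + 426 - -24910}{-125 - 106} - -5787 = \frac{29479 + 426 + 24910}{-231} + 5787 = \left(- \frac{1}{231}\right) 54815 + 5787 = - \frac{54815}{231} + 5787 = \frac{1281982}{231}$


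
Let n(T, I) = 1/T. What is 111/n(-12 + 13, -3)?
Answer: 111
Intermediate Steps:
111/n(-12 + 13, -3) = 111/(1/(-12 + 13)) = 111/(1/1) = 111/1 = 111*1 = 111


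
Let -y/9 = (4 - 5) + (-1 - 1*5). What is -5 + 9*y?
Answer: 562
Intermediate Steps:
y = 63 (y = -9*((4 - 5) + (-1 - 1*5)) = -9*(-1 + (-1 - 5)) = -9*(-1 - 6) = -9*(-7) = 63)
-5 + 9*y = -5 + 9*63 = -5 + 567 = 562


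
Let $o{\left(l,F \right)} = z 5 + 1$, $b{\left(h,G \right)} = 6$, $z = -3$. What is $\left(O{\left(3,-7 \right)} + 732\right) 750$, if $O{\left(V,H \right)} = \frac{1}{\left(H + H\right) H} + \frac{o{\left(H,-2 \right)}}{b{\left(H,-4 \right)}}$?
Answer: $\frac{26815625}{49} \approx 5.4726 \cdot 10^{5}$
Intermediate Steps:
$o{\left(l,F \right)} = -14$ ($o{\left(l,F \right)} = \left(-3\right) 5 + 1 = -15 + 1 = -14$)
$O{\left(V,H \right)} = - \frac{7}{3} + \frac{1}{2 H^{2}}$ ($O{\left(V,H \right)} = \frac{1}{\left(H + H\right) H} - \frac{14}{6} = \frac{1}{2 H H} - \frac{7}{3} = \frac{\frac{1}{2} \frac{1}{H}}{H} - \frac{7}{3} = \frac{1}{2 H^{2}} - \frac{7}{3} = - \frac{7}{3} + \frac{1}{2 H^{2}}$)
$\left(O{\left(3,-7 \right)} + 732\right) 750 = \left(\left(- \frac{7}{3} + \frac{1}{2 \cdot 49}\right) + 732\right) 750 = \left(\left(- \frac{7}{3} + \frac{1}{2} \cdot \frac{1}{49}\right) + 732\right) 750 = \left(\left(- \frac{7}{3} + \frac{1}{98}\right) + 732\right) 750 = \left(- \frac{683}{294} + 732\right) 750 = \frac{214525}{294} \cdot 750 = \frac{26815625}{49}$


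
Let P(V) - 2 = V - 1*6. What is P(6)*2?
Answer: 4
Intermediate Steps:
P(V) = -4 + V (P(V) = 2 + (V - 1*6) = 2 + (V - 6) = 2 + (-6 + V) = -4 + V)
P(6)*2 = (-4 + 6)*2 = 2*2 = 4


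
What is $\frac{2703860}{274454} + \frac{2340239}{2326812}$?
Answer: $\frac{3466830924413}{319301430324} \approx 10.858$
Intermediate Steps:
$\frac{2703860}{274454} + \frac{2340239}{2326812} = 2703860 \cdot \frac{1}{274454} + 2340239 \cdot \frac{1}{2326812} = \frac{1351930}{137227} + \frac{2340239}{2326812} = \frac{3466830924413}{319301430324}$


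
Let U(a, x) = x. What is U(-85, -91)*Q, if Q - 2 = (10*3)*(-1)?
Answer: 2548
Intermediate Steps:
Q = -28 (Q = 2 + (10*3)*(-1) = 2 + 30*(-1) = 2 - 30 = -28)
U(-85, -91)*Q = -91*(-28) = 2548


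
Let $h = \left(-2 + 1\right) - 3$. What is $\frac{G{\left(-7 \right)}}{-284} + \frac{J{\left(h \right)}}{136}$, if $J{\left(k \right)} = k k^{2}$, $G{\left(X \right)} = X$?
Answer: $- \frac{2153}{4828} \approx -0.44594$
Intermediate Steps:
$h = -4$ ($h = -1 - 3 = -4$)
$J{\left(k \right)} = k^{3}$
$\frac{G{\left(-7 \right)}}{-284} + \frac{J{\left(h \right)}}{136} = - \frac{7}{-284} + \frac{\left(-4\right)^{3}}{136} = \left(-7\right) \left(- \frac{1}{284}\right) - \frac{8}{17} = \frac{7}{284} - \frac{8}{17} = - \frac{2153}{4828}$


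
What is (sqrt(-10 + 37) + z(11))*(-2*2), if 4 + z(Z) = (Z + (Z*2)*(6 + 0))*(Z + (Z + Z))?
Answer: -18860 - 12*sqrt(3) ≈ -18881.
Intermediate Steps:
z(Z) = -4 + 39*Z**2 (z(Z) = -4 + (Z + (Z*2)*(6 + 0))*(Z + (Z + Z)) = -4 + (Z + (2*Z)*6)*(Z + 2*Z) = -4 + (Z + 12*Z)*(3*Z) = -4 + (13*Z)*(3*Z) = -4 + 39*Z**2)
(sqrt(-10 + 37) + z(11))*(-2*2) = (sqrt(-10 + 37) + (-4 + 39*11**2))*(-2*2) = (sqrt(27) + (-4 + 39*121))*(-4) = (3*sqrt(3) + (-4 + 4719))*(-4) = (3*sqrt(3) + 4715)*(-4) = (4715 + 3*sqrt(3))*(-4) = -18860 - 12*sqrt(3)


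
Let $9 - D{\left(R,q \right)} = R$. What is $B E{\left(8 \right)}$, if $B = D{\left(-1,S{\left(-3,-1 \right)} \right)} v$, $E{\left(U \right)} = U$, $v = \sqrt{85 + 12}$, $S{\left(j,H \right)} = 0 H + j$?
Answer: $80 \sqrt{97} \approx 787.91$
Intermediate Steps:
$S{\left(j,H \right)} = j$ ($S{\left(j,H \right)} = 0 + j = j$)
$D{\left(R,q \right)} = 9 - R$
$v = \sqrt{97} \approx 9.8489$
$B = 10 \sqrt{97}$ ($B = \left(9 - -1\right) \sqrt{97} = \left(9 + 1\right) \sqrt{97} = 10 \sqrt{97} \approx 98.489$)
$B E{\left(8 \right)} = 10 \sqrt{97} \cdot 8 = 80 \sqrt{97}$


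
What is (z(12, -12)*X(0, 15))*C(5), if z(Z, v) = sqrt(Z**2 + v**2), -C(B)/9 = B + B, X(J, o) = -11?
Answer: 11880*sqrt(2) ≈ 16801.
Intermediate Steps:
C(B) = -18*B (C(B) = -9*(B + B) = -18*B)
(z(12, -12)*X(0, 15))*C(5) = (sqrt(12**2 + (-12)**2)*(-11))*(-18*5) = (sqrt(144 + 144)*(-11))*(-90) = (sqrt(288)*(-11))*(-90) = ((12*sqrt(2))*(-11))*(-90) = -132*sqrt(2)*(-90) = 11880*sqrt(2)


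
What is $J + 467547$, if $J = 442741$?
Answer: $910288$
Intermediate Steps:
$J + 467547 = 442741 + 467547 = 910288$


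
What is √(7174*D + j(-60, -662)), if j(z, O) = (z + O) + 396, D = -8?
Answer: I*√57718 ≈ 240.25*I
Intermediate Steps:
j(z, O) = 396 + O + z (j(z, O) = (O + z) + 396 = 396 + O + z)
√(7174*D + j(-60, -662)) = √(7174*(-8) + (396 - 662 - 60)) = √(-57392 - 326) = √(-57718) = I*√57718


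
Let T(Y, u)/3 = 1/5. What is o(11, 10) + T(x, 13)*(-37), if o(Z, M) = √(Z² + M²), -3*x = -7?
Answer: -111/5 + √221 ≈ -7.3339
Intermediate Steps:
x = 7/3 (x = -⅓*(-7) = 7/3 ≈ 2.3333)
T(Y, u) = ⅗ (T(Y, u) = 3/5 = 3*(⅕) = ⅗)
o(Z, M) = √(M² + Z²)
o(11, 10) + T(x, 13)*(-37) = √(10² + 11²) + (⅗)*(-37) = √(100 + 121) - 111/5 = √221 - 111/5 = -111/5 + √221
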